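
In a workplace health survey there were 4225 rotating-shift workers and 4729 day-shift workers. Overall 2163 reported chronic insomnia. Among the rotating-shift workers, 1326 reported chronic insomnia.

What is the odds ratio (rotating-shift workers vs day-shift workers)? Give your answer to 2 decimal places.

OR = 2.13

rotating-shift workers without the outcome: 4225 − 1326 = 2899
day-shift workers with the outcome: 2163 − 1326 = 837
day-shift workers without the outcome: 4729 − 837 = 3892
odds, rotating-shift workers = 1326/2899 = 0.4574
odds, day-shift workers = 837/3892 = 0.2151
OR = 0.4574 / 0.2151 = 2.13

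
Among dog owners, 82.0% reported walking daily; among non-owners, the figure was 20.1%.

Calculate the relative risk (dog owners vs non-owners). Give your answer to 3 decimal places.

RR = 0.8200 / 0.2010 = 4.080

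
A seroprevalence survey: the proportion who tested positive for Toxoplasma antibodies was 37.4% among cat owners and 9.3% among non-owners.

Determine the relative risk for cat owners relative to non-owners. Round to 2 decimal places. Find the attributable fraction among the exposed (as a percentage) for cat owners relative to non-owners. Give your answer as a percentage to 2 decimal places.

RR = 0.3740 / 0.0930 = 4.02
AR% = (0.3740 − 0.0930) / 0.3740 = 0.7513 → 75.13%

RR = 4.02; AR% = 75.13%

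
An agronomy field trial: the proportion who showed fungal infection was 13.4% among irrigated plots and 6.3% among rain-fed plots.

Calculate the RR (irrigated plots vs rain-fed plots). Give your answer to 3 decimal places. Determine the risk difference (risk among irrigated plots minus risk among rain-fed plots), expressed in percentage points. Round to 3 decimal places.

RR = 0.1340 / 0.0630 = 2.127
risk difference = 0.1340 − 0.0630 = 0.0710 → 7.100 percentage points

RR = 2.127; RD = 7.100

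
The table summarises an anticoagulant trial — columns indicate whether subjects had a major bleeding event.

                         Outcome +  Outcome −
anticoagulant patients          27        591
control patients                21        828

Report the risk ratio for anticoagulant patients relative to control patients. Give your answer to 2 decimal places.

1.77

risk, anticoagulant patients = 27/618 = 0.04369
risk, control patients = 21/849 = 0.02473
RR = 0.04369 / 0.02473 = 1.77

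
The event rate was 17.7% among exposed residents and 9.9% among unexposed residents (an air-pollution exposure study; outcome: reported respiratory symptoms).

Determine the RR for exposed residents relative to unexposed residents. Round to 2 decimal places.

RR = 0.1770 / 0.0990 = 1.79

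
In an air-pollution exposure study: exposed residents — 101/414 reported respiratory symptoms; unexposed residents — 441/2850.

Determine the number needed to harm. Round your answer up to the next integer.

NNH: 12

risk, exposed residents = 101/414 = 0.243961
risk, unexposed residents = 441/2850 = 0.154737
absolute risk difference = 0.089225
1 / 0.089225 = 11.208 → round up → 12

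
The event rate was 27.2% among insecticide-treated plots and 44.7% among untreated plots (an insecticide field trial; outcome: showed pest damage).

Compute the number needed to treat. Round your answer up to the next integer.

absolute risk difference = 0.175000
1 / 0.175000 = 5.714 → round up → 6

NNT = 6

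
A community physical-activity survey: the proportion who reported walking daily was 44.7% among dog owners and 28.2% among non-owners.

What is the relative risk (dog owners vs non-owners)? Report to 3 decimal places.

RR = 0.4470 / 0.2820 = 1.585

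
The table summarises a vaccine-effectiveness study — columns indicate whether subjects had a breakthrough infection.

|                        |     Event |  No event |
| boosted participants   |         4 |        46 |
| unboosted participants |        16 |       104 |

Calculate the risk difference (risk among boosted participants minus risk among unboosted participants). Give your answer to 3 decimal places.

risk, boosted participants = 4/50 = 0.0800
risk, unboosted participants = 16/120 = 0.1333
risk difference = 0.0800 − 0.1333 = -0.053

RD ≈ -0.053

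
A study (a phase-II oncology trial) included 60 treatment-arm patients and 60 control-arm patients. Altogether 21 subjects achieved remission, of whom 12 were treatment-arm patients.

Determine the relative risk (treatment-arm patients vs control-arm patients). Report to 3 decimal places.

1.333

treatment-arm patients without the outcome: 60 − 12 = 48
control-arm patients with the outcome: 21 − 12 = 9
control-arm patients without the outcome: 60 − 9 = 51
risk, treatment-arm patients = 12/60 = 0.2000
risk, control-arm patients = 9/60 = 0.1500
RR = 0.2000 / 0.1500 = 1.333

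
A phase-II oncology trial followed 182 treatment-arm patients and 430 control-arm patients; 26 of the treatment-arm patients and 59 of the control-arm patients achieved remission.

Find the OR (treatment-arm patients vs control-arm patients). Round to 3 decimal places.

OR: 1.048

odds, treatment-arm patients = 26/156 = 0.1667
odds, control-arm patients = 59/371 = 0.1590
OR = 0.1667 / 0.1590 = 1.048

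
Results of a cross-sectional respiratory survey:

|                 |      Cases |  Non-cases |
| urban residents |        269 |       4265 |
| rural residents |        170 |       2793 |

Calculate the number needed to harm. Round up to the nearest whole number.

NNH ≈ 512

risk, urban residents = 269/4534 = 0.059330
risk, rural residents = 170/2963 = 0.057374
absolute risk difference = 0.001955
1 / 0.001955 = 511.509 → round up → 512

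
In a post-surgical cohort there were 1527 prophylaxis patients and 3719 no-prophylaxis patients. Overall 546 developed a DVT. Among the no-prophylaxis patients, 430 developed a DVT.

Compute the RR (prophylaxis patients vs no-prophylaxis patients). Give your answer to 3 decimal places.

prophylaxis patients with the outcome: 546 − 430 = 116
prophylaxis patients without the outcome: 1527 − 116 = 1411
no-prophylaxis patients without the outcome: 3719 − 430 = 3289
risk, prophylaxis patients = 116/1527 = 0.0760
risk, no-prophylaxis patients = 430/3719 = 0.1156
RR = 0.0760 / 0.1156 = 0.657

0.657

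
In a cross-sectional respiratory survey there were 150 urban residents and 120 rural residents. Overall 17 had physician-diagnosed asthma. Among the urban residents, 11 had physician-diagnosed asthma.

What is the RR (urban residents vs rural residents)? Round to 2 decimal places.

RR ≈ 1.47

urban residents without the outcome: 150 − 11 = 139
rural residents with the outcome: 17 − 11 = 6
rural residents without the outcome: 120 − 6 = 114
risk, urban residents = 11/150 = 0.0733
risk, rural residents = 6/120 = 0.0500
RR = 0.0733 / 0.0500 = 1.47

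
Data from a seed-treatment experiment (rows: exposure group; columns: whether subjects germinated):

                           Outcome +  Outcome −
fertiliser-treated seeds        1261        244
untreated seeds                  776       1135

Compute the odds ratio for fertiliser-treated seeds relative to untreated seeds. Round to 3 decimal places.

OR: 7.559

odds, fertiliser-treated seeds = 1261/244 = 5.1680
odds, untreated seeds = 776/1135 = 0.6837
OR = 5.1680 / 0.6837 = 7.559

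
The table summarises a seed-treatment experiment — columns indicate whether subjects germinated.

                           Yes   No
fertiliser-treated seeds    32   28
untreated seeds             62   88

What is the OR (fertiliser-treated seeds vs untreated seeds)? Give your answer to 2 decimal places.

OR ≈ 1.62

odds, fertiliser-treated seeds = 32/28 = 1.1429
odds, untreated seeds = 62/88 = 0.7045
OR = 1.1429 / 0.7045 = 1.62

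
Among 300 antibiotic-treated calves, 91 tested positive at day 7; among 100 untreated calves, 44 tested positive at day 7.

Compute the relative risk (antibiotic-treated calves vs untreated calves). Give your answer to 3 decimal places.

risk, antibiotic-treated calves = 91/300 = 0.3033
risk, untreated calves = 44/100 = 0.4400
RR = 0.3033 / 0.4400 = 0.689

0.689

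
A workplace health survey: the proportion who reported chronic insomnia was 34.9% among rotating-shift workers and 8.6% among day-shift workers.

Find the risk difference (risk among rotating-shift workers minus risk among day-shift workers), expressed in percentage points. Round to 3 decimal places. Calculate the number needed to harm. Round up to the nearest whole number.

risk difference = 0.3490 − 0.0860 = 0.2630 → 26.300 percentage points
absolute risk difference = 0.263000
1 / 0.263000 = 3.802 → round up → 4

RD = 26.300; NNH = 4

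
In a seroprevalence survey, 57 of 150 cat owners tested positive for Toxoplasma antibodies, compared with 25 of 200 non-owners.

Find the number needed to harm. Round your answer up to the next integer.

4

risk, cat owners = 57/150 = 0.380000
risk, non-owners = 25/200 = 0.125000
absolute risk difference = 0.255000
1 / 0.255000 = 3.922 → round up → 4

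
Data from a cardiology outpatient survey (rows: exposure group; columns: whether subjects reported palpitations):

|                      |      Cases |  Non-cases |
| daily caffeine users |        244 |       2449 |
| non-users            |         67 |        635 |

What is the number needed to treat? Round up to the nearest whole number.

risk, daily caffeine users = 244/2693 = 0.090605
risk, non-users = 67/702 = 0.095442
absolute risk difference = 0.004836
1 / 0.004836 = 206.782 → round up → 207

NNT: 207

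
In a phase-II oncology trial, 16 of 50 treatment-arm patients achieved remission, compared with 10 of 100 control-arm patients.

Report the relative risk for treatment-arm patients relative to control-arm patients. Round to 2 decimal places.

RR ≈ 3.20

risk, treatment-arm patients = 16/50 = 0.3200
risk, control-arm patients = 10/100 = 0.1000
RR = 0.3200 / 0.1000 = 3.20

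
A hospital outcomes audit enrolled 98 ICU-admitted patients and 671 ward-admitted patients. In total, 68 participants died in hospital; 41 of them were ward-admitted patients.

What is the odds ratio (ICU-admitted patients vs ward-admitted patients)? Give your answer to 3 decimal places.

OR ≈ 5.843

ICU-admitted patients with the outcome: 68 − 41 = 27
ICU-admitted patients without the outcome: 98 − 27 = 71
ward-admitted patients without the outcome: 671 − 41 = 630
OR = (27 × 630) / (71 × 41) = 17010/2911 ≈ 5.843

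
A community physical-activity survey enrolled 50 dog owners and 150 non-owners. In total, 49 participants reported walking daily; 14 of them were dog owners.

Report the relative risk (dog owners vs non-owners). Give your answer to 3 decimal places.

dog owners without the outcome: 50 − 14 = 36
non-owners with the outcome: 49 − 14 = 35
non-owners without the outcome: 150 − 35 = 115
risk, dog owners = 14/50 = 0.2800
risk, non-owners = 35/150 = 0.2333
RR = 0.2800 / 0.2333 = 1.200

1.200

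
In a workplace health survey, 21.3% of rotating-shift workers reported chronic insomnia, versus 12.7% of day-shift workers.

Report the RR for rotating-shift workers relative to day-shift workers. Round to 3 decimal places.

RR = 0.2130 / 0.1270 = 1.677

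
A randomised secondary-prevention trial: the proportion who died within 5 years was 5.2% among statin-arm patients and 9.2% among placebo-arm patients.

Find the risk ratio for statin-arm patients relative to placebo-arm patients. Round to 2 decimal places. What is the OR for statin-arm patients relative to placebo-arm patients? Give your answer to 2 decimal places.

RR = 0.0520 / 0.0920 = 0.57
odds, statin-arm patients = 0.0520/0.9480 = 0.0549
odds, placebo-arm patients = 0.0920/0.9080 = 0.1013
OR = 0.0549 / 0.1013 = 0.54

RR = 0.57; OR = 0.54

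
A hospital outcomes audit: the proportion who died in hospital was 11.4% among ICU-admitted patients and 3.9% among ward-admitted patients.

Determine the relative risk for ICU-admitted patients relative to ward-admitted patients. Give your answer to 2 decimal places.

RR = 0.11400 / 0.03900 = 2.92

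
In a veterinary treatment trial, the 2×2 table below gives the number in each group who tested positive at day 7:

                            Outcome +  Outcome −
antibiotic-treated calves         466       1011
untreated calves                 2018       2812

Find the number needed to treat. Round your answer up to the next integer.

risk, antibiotic-treated calves = 466/1477 = 0.315504
risk, untreated calves = 2018/4830 = 0.417805
absolute risk difference = 0.102301
1 / 0.102301 = 9.775 → round up → 10

10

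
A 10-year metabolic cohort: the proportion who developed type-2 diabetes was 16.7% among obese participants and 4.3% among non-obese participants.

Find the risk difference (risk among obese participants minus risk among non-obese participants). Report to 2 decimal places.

risk difference = 0.16700 − 0.04300 = 0.12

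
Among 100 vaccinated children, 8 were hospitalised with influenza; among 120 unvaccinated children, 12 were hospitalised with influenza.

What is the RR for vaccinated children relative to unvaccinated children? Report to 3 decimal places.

risk, vaccinated children = 8/100 = 0.0800
risk, unvaccinated children = 12/120 = 0.1000
RR = 0.0800 / 0.1000 = 0.800

0.800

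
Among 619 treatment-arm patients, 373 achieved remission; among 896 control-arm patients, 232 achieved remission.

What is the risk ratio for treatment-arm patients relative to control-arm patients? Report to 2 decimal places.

risk, treatment-arm patients = 373/619 = 0.6026
risk, control-arm patients = 232/896 = 0.2589
RR = 0.6026 / 0.2589 = 2.33

RR ≈ 2.33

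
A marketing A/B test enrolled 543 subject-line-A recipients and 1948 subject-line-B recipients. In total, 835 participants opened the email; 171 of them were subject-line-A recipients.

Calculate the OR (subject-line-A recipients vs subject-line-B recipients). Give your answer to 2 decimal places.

subject-line-A recipients without the outcome: 543 − 171 = 372
subject-line-B recipients with the outcome: 835 − 171 = 664
subject-line-B recipients without the outcome: 1948 − 664 = 1284
odds, subject-line-A recipients = 171/372 = 0.4597
odds, subject-line-B recipients = 664/1284 = 0.5171
OR = 0.4597 / 0.5171 = 0.89

0.89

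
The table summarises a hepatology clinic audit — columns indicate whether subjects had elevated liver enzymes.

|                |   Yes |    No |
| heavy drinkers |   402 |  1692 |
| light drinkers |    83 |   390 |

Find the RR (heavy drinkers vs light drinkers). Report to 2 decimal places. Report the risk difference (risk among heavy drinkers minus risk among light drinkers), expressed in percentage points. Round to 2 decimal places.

risk, heavy drinkers = 402/2094 = 0.1920
risk, light drinkers = 83/473 = 0.1755
RR = 0.1920 / 0.1755 = 1.09
risk difference = 0.1920 − 0.1755 = 0.0165 → 1.65 percentage points

RR = 1.09; RD = 1.65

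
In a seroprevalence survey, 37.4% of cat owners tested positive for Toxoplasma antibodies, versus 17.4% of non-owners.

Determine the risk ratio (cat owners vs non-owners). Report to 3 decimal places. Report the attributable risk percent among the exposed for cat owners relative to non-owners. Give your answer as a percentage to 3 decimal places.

RR = 2.149; AR% = 53.476%

RR = 0.3740 / 0.1740 = 2.149
AR% = (0.3740 − 0.1740) / 0.3740 = 0.5348 → 53.476%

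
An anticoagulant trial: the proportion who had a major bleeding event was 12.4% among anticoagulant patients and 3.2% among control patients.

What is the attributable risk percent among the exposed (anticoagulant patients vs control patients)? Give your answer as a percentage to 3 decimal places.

AR% = (0.12400 − 0.03200) / 0.12400 = 0.7419 → 74.194%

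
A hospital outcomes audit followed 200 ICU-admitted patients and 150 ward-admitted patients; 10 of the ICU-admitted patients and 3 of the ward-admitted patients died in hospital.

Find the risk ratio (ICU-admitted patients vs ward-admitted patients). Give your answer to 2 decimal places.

risk, ICU-admitted patients = 10/200 = 0.05000
risk, ward-admitted patients = 3/150 = 0.02000
RR = 0.05000 / 0.02000 = 2.50

2.50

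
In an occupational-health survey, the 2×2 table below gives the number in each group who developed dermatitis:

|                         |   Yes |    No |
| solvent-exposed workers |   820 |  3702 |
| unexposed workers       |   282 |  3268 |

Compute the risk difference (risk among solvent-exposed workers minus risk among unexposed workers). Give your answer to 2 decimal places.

risk, solvent-exposed workers = 820/4522 = 0.1813
risk, unexposed workers = 282/3550 = 0.0794
risk difference = 0.1813 − 0.0794 = 0.10

RD ≈ 0.10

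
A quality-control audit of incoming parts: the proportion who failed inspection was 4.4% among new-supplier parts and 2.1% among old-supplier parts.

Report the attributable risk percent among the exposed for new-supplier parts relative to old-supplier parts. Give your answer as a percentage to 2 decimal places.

AR% = (0.04400 − 0.02100) / 0.04400 = 0.5227 → 52.27%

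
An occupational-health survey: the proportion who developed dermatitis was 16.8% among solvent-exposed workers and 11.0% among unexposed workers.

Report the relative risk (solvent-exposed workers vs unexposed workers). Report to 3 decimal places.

RR = 0.1680 / 0.1100 = 1.527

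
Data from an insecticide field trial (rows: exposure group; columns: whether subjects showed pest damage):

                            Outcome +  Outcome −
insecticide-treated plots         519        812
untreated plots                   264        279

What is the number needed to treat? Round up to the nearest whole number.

risk, insecticide-treated plots = 519/1331 = 0.389932
risk, untreated plots = 264/543 = 0.486188
absolute risk difference = 0.096255
1 / 0.096255 = 10.389 → round up → 11

NNT ≈ 11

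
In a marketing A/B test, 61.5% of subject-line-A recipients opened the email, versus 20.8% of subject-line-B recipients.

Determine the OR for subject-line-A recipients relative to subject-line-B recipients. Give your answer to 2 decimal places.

6.08

odds, subject-line-A recipients = 0.6150/0.3850 = 1.5974
odds, subject-line-B recipients = 0.2080/0.7920 = 0.2626
OR = 1.5974 / 0.2626 = 6.08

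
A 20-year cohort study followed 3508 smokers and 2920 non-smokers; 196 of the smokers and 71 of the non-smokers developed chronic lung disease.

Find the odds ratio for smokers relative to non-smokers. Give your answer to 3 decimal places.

OR = (196 × 2849) / (3312 × 71) = 558404/235152 ≈ 2.375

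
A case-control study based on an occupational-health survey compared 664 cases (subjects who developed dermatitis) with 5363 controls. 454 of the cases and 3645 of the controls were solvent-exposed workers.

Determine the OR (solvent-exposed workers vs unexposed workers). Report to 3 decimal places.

OR = (454 × 1718) / (3645 × 210) = 779972/765450 ≈ 1.019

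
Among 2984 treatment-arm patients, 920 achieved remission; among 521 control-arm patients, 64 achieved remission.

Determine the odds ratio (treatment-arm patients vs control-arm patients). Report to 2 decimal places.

odds, treatment-arm patients = 920/2064 = 0.4457
odds, control-arm patients = 64/457 = 0.1400
OR = 0.4457 / 0.1400 = 3.18

OR ≈ 3.18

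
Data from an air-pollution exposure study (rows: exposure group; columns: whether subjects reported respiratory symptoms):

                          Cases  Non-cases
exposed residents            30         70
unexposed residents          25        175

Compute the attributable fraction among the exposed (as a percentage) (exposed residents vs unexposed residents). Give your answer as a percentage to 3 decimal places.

risk, exposed residents = 30/100 = 0.3000
risk, unexposed residents = 25/200 = 0.1250
AR% = (0.3000 − 0.1250) / 0.3000 = 0.5833 → 58.333%

AR%: 58.333%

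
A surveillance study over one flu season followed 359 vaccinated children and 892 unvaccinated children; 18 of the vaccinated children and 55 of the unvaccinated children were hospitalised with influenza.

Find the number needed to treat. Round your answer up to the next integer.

NNT ≈ 87

risk, vaccinated children = 18/359 = 0.050139
risk, unvaccinated children = 55/892 = 0.061659
absolute risk difference = 0.011520
1 / 0.011520 = 86.806 → round up → 87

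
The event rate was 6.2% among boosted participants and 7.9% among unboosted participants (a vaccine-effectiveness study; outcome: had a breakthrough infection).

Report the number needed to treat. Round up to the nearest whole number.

59

absolute risk difference = 0.017000
1 / 0.017000 = 58.824 → round up → 59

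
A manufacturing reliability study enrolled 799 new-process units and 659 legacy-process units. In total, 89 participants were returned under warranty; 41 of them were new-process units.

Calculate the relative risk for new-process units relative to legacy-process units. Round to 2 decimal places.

new-process units without the outcome: 799 − 41 = 758
legacy-process units with the outcome: 89 − 41 = 48
legacy-process units without the outcome: 659 − 48 = 611
risk, new-process units = 41/799 = 0.0513
risk, legacy-process units = 48/659 = 0.0728
RR = 0.0513 / 0.0728 = 0.70

RR = 0.70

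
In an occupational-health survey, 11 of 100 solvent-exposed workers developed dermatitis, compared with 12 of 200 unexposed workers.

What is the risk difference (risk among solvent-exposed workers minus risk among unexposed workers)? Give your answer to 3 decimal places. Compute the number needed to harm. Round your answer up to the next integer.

RD = 0.050; NNH = 20

risk, solvent-exposed workers = 11/100 = 0.1100
risk, unexposed workers = 12/200 = 0.0600
risk difference = 0.1100 − 0.0600 = 0.050
absolute risk difference = 0.050000
1 / 0.050000 = 20.000 → round up → 20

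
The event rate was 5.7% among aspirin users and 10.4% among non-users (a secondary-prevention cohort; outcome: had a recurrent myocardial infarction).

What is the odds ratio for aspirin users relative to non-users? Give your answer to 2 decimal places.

OR ≈ 0.52

odds, aspirin users = 0.0570/0.9430 = 0.0604
odds, non-users = 0.1040/0.8960 = 0.1161
OR = 0.0604 / 0.1161 = 0.52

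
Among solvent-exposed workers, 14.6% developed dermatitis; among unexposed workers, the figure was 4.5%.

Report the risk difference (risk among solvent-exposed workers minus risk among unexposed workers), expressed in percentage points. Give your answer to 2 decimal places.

risk difference = 0.14600 − 0.04500 = 0.10100 → 10.10 percentage points

RD ≈ 10.10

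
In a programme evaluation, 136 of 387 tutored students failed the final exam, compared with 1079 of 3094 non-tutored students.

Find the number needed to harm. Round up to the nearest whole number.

risk, tutored students = 136/387 = 0.351421
risk, non-tutored students = 1079/3094 = 0.348739
absolute risk difference = 0.002682
1 / 0.002682 = 372.856 → round up → 373

373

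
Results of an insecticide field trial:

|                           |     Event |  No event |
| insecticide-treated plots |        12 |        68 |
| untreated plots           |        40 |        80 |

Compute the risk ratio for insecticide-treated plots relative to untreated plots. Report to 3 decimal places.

RR = 0.450

risk, insecticide-treated plots = 12/80 = 0.1500
risk, untreated plots = 40/120 = 0.3333
RR = 0.1500 / 0.3333 = 0.450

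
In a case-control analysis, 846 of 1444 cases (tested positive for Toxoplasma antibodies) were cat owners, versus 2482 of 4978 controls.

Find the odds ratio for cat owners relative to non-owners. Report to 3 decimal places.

OR ≈ 1.423

odds, cat owners = 846/2482 = 0.3409
odds, non-owners = 598/2496 = 0.2396
OR = 0.3409 / 0.2396 = 1.423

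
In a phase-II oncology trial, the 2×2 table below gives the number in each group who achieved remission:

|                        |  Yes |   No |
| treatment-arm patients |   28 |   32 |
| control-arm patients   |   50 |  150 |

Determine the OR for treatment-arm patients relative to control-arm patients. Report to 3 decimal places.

2.625

odds, treatment-arm patients = 28/32 = 0.8750
odds, control-arm patients = 50/150 = 0.3333
OR = 0.8750 / 0.3333 = 2.625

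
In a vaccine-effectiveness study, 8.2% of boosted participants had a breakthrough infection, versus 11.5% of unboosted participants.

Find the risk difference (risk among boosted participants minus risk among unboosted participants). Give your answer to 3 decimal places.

risk difference = 0.0820 − 0.1150 = -0.033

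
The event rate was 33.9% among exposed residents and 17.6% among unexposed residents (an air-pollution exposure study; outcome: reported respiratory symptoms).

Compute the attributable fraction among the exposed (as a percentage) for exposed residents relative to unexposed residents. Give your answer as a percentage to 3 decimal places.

AR% = (0.3390 − 0.1760) / 0.3390 = 0.4808 → 48.083%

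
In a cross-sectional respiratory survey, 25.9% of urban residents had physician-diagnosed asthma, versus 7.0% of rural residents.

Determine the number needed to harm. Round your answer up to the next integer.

absolute risk difference = 0.189000
1 / 0.189000 = 5.291 → round up → 6

6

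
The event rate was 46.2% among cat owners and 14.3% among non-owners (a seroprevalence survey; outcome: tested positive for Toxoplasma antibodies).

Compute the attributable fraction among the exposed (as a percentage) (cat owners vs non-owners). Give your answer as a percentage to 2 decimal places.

AR% = (0.4620 − 0.1430) / 0.4620 = 0.6905 → 69.05%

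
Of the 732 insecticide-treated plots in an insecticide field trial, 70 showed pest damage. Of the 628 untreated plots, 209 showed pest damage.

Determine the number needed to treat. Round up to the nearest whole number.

risk, insecticide-treated plots = 70/732 = 0.095628
risk, untreated plots = 209/628 = 0.332803
absolute risk difference = 0.237174
1 / 0.237174 = 4.216 → round up → 5

NNT: 5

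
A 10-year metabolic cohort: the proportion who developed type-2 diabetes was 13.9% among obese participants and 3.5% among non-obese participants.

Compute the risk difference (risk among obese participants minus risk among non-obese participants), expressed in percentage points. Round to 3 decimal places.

10.400

risk difference = 0.13900 − 0.03500 = 0.10400 → 10.400 percentage points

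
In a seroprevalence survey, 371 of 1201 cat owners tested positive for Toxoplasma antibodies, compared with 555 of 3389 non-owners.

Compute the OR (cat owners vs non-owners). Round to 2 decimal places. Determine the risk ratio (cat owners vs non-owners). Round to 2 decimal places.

odds, cat owners = 371/830 = 0.4470
odds, non-owners = 555/2834 = 0.1958
OR = 0.4470 / 0.1958 = 2.28
risk, cat owners = 371/1201 = 0.3089
risk, non-owners = 555/3389 = 0.1638
RR = 0.3089 / 0.1638 = 1.89

OR = 2.28; RR = 1.89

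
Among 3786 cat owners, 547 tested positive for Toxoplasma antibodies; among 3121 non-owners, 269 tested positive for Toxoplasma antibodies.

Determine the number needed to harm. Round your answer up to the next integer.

18

risk, cat owners = 547/3786 = 0.144480
risk, non-owners = 269/3121 = 0.086190
absolute risk difference = 0.058289
1 / 0.058289 = 17.156 → round up → 18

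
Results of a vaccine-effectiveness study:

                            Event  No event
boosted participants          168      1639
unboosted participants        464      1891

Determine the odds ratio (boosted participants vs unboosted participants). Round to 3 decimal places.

odds, boosted participants = 168/1639 = 0.1025
odds, unboosted participants = 464/1891 = 0.2454
OR = 0.1025 / 0.2454 = 0.418

OR: 0.418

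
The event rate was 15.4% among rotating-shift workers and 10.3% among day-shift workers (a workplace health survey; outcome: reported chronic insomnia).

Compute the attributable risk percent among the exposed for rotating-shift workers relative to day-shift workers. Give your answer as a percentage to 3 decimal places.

AR% = (0.1540 − 0.1030) / 0.1540 = 0.3312 → 33.117%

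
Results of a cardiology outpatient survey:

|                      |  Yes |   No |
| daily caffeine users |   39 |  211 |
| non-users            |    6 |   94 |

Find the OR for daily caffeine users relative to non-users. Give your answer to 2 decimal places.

OR = (39 × 94) / (211 × 6) = 3666/1266 ≈ 2.90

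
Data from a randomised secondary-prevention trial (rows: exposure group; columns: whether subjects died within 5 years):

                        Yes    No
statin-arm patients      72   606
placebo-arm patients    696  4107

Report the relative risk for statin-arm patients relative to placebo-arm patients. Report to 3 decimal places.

risk, statin-arm patients = 72/678 = 0.1062
risk, placebo-arm patients = 696/4803 = 0.1449
RR = 0.1062 / 0.1449 = 0.733

RR: 0.733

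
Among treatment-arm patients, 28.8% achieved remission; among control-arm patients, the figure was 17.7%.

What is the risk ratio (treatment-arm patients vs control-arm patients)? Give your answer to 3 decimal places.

RR = 0.2880 / 0.1770 = 1.627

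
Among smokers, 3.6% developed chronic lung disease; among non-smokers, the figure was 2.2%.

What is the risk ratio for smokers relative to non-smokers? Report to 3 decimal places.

RR = 0.03600 / 0.02200 = 1.636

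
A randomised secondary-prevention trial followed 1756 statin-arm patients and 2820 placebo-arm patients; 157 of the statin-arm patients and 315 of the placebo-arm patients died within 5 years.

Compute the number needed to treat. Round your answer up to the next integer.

45

risk, statin-arm patients = 157/1756 = 0.089408
risk, placebo-arm patients = 315/2820 = 0.111702
absolute risk difference = 0.022294
1 / 0.022294 = 44.855 → round up → 45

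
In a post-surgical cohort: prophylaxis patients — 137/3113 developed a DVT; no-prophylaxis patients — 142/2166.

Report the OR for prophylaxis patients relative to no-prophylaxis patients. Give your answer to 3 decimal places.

OR = (137 × 2024) / (2976 × 142) = 277288/422592 ≈ 0.656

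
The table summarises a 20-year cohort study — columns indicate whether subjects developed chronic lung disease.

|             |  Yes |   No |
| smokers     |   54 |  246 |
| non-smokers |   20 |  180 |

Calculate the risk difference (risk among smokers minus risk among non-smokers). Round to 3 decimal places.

0.080

risk, smokers = 54/300 = 0.1800
risk, non-smokers = 20/200 = 0.1000
risk difference = 0.1800 − 0.1000 = 0.080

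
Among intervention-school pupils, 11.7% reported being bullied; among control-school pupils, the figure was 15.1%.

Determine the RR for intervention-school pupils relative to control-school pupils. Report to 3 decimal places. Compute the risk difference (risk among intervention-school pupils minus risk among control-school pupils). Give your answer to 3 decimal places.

RR = 0.1170 / 0.1510 = 0.775
risk difference = 0.1170 − 0.1510 = -0.034

RR = 0.775; RD = -0.034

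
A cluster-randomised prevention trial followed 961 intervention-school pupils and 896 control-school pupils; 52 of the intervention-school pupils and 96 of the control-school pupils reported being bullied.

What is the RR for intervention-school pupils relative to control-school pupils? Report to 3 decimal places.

RR: 0.505

risk, intervention-school pupils = 52/961 = 0.0541
risk, control-school pupils = 96/896 = 0.1071
RR = 0.0541 / 0.1071 = 0.505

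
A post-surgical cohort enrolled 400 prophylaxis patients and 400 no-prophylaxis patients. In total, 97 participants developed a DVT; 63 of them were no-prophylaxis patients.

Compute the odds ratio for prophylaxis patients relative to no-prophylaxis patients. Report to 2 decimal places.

OR: 0.50

prophylaxis patients with the outcome: 97 − 63 = 34
prophylaxis patients without the outcome: 400 − 34 = 366
no-prophylaxis patients without the outcome: 400 − 63 = 337
odds, prophylaxis patients = 34/366 = 0.0929
odds, no-prophylaxis patients = 63/337 = 0.1869
OR = 0.0929 / 0.1869 = 0.50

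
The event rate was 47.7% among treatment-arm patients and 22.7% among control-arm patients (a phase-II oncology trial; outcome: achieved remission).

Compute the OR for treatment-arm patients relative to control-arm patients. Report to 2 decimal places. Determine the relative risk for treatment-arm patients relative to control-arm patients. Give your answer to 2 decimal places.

odds, treatment-arm patients = 0.4770/0.5230 = 0.9120
odds, control-arm patients = 0.2270/0.7730 = 0.2937
OR = 0.9120 / 0.2937 = 3.11
RR = 0.4770 / 0.2270 = 2.10

OR = 3.11; RR = 2.10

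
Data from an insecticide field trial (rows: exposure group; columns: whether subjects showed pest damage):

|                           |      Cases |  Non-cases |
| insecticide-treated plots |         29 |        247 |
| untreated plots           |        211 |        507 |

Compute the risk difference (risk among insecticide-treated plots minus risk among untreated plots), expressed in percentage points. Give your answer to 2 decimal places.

risk, insecticide-treated plots = 29/276 = 0.1051
risk, untreated plots = 211/718 = 0.2939
risk difference = 0.1051 − 0.2939 = -0.1888 → -18.88 percentage points

-18.88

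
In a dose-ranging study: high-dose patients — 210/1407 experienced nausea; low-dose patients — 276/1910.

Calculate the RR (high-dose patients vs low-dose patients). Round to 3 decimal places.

RR ≈ 1.033

risk, high-dose patients = 210/1407 = 0.1493
risk, low-dose patients = 276/1910 = 0.1445
RR = 0.1493 / 0.1445 = 1.033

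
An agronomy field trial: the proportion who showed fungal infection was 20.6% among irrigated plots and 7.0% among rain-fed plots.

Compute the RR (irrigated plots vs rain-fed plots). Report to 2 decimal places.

RR = 0.2060 / 0.0700 = 2.94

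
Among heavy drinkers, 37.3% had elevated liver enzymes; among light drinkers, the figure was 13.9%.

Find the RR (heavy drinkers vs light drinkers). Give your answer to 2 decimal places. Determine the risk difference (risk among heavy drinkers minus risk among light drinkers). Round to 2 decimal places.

RR = 0.3730 / 0.1390 = 2.68
risk difference = 0.3730 − 0.1390 = 0.23

RR = 2.68; RD = 0.23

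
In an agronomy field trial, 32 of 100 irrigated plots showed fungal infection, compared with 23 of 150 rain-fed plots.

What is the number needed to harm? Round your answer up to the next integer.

NNH ≈ 6

risk, irrigated plots = 32/100 = 0.320000
risk, rain-fed plots = 23/150 = 0.153333
absolute risk difference = 0.166667
1 / 0.166667 = 6.000 → round up → 6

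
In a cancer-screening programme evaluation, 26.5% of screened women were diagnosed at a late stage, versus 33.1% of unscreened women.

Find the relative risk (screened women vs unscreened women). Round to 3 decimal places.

RR = 0.2650 / 0.3310 = 0.801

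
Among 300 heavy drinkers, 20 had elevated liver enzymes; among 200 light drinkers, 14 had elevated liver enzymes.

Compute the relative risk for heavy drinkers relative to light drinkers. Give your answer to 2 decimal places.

RR = 0.95

risk, heavy drinkers = 20/300 = 0.0667
risk, light drinkers = 14/200 = 0.0700
RR = 0.0667 / 0.0700 = 0.95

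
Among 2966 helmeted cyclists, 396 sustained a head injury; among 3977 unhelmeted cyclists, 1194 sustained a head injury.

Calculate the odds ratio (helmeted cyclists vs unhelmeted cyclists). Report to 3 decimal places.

0.359

odds, helmeted cyclists = 396/2570 = 0.1541
odds, unhelmeted cyclists = 1194/2783 = 0.4290
OR = 0.1541 / 0.4290 = 0.359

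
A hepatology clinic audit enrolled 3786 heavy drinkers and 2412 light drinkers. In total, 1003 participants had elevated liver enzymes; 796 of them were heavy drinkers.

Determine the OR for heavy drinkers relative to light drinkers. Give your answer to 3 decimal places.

heavy drinkers without the outcome: 3786 − 796 = 2990
light drinkers with the outcome: 1003 − 796 = 207
light drinkers without the outcome: 2412 − 207 = 2205
OR = (796 × 2205) / (2990 × 207) = 1755180/618930 ≈ 2.836

OR = 2.836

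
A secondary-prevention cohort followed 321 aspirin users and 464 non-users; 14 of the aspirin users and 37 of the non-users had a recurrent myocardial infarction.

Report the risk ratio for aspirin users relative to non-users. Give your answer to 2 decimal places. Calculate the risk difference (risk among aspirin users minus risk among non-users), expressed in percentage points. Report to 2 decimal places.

RR = 0.55; RD = -3.61

risk, aspirin users = 14/321 = 0.04361
risk, non-users = 37/464 = 0.07974
RR = 0.04361 / 0.07974 = 0.55
risk difference = 0.04361 − 0.07974 = -0.03613 → -3.61 percentage points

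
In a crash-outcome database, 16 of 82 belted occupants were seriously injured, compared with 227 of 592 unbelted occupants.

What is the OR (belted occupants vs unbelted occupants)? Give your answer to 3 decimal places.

0.390

odds, belted occupants = 16/66 = 0.2424
odds, unbelted occupants = 227/365 = 0.6219
OR = 0.2424 / 0.6219 = 0.390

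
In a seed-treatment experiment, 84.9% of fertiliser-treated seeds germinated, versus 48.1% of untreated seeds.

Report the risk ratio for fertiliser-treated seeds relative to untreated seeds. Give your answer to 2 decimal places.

RR = 0.8490 / 0.4810 = 1.77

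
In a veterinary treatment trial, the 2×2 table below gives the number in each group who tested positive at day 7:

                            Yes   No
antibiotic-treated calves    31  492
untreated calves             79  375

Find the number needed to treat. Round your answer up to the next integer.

risk, antibiotic-treated calves = 31/523 = 0.059273
risk, untreated calves = 79/454 = 0.174009
absolute risk difference = 0.114735
1 / 0.114735 = 8.716 → round up → 9

9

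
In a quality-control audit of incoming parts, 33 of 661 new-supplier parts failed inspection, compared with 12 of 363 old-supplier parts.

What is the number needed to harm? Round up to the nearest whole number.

60

risk, new-supplier parts = 33/661 = 0.049924
risk, old-supplier parts = 12/363 = 0.033058
absolute risk difference = 0.016867
1 / 0.016867 = 59.287 → round up → 60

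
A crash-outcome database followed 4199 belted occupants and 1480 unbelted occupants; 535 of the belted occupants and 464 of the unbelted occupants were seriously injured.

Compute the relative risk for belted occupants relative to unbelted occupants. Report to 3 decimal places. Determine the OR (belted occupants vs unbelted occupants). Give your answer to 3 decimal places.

risk, belted occupants = 535/4199 = 0.1274
risk, unbelted occupants = 464/1480 = 0.3135
RR = 0.1274 / 0.3135 = 0.406
odds, belted occupants = 535/3664 = 0.1460
odds, unbelted occupants = 464/1016 = 0.4567
OR = 0.1460 / 0.4567 = 0.320

RR = 0.406; OR = 0.320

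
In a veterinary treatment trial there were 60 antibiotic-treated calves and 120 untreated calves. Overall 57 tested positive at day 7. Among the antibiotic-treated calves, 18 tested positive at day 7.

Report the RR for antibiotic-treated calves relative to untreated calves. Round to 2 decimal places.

RR = 0.92

antibiotic-treated calves without the outcome: 60 − 18 = 42
untreated calves with the outcome: 57 − 18 = 39
untreated calves without the outcome: 120 − 39 = 81
risk, antibiotic-treated calves = 18/60 = 0.3000
risk, untreated calves = 39/120 = 0.3250
RR = 0.3000 / 0.3250 = 0.92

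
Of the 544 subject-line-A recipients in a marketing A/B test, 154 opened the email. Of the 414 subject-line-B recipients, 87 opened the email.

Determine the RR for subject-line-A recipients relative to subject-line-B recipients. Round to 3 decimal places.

RR: 1.347

risk, subject-line-A recipients = 154/544 = 0.2831
risk, subject-line-B recipients = 87/414 = 0.2101
RR = 0.2831 / 0.2101 = 1.347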